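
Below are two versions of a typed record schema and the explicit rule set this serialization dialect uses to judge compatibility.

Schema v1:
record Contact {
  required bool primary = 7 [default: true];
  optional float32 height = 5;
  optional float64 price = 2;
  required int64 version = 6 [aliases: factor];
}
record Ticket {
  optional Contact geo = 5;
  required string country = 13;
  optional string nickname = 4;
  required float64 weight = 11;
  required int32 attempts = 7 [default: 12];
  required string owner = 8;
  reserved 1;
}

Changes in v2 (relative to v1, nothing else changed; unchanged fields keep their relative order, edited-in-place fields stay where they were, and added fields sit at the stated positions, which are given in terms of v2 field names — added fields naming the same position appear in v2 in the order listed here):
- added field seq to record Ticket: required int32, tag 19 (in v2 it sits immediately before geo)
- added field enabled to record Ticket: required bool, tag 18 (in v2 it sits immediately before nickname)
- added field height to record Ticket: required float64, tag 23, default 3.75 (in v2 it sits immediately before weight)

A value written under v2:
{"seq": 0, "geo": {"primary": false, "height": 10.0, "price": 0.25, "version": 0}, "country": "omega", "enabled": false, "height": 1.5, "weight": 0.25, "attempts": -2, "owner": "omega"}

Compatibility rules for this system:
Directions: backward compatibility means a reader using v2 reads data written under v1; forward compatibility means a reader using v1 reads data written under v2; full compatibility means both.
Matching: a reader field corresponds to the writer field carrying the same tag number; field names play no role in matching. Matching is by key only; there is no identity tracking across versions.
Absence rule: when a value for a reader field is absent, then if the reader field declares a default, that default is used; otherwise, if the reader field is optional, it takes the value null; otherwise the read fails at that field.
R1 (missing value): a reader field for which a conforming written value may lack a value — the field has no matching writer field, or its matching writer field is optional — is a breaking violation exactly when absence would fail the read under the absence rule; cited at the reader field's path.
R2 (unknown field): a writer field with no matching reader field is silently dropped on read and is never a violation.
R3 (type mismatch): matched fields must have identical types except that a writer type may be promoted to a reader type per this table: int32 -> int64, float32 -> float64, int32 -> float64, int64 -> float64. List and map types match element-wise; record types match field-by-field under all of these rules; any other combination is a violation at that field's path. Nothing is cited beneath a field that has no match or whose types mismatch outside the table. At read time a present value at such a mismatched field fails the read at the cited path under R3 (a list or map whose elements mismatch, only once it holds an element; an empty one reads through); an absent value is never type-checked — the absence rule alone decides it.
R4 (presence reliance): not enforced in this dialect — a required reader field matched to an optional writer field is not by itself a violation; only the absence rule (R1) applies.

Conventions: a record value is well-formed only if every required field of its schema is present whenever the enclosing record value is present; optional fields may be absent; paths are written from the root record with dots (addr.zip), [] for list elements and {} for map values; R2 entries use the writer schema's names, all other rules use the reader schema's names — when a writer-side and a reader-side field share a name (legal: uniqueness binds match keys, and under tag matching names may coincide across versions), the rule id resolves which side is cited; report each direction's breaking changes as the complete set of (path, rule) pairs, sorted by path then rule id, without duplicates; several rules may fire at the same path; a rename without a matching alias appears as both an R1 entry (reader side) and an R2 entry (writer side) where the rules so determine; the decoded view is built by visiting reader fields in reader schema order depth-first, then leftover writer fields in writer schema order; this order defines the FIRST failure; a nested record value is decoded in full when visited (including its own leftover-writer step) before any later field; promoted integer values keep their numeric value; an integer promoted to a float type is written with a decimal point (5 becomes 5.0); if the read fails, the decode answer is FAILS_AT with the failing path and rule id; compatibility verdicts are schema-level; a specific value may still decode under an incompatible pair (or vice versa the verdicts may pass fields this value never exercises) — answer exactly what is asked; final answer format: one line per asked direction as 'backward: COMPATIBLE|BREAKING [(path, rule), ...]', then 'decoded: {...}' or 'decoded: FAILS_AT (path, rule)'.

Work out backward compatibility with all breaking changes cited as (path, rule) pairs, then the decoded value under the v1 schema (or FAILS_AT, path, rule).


in Ticket below, arrows point writer -> reader
backward analysis of Ticket with v2 as reader and v1 as writer:
  seq has no writer counterpart
  geo <- geo (Contact -> Contact, writer optional)
  country <- country (string -> string, writer required)
  enabled has no writer counterpart
  nickname <- nickname (string -> string, writer optional)
  height has no writer counterpart
  weight <- weight (float64 -> float64, writer required)
  attempts <- attempts (int32 -> int32, writer required)
  owner <- owner (string -> string, writer required)
  geo.primary <- geo.primary (bool -> bool, writer required)
  geo.height <- geo.height (float32 -> float32, writer optional)
  geo.price <- geo.price (float64 -> float64, writer optional)
  geo.version <- geo.version (int64 -> int64, writer required)
  rule R1 violated at enabled
  rule R1 violated at seq
  backward on Ticket therefore BREAKING (2)
decoding the Ticket value with the v1 reader:
  geo.primary := false
  geo.height := 10.0
  geo.price := 0.25
  geo.version := 0
  country := "omega"
  nickname := null (not supplied -> null)
  weight := 0.25
  attempts := -2
  owner := "omega"
  writer seq: unmatched, discarded
  writer enabled: unmatched, discarded
  writer height: unmatched, discarded
  => decoded: {"geo": {"primary": false, "height": 10.0, "price": 0.25, "version": 0}, "country": "omega", "nickname": null, "weight": 0.25, "attempts": -2, "owner": "omega"}
the rest of the Ticket diff is inert for this question:
  added field height to record Ticket: required float64, tag 23, default 3.75 (in v2 it sits immediately before weight) -> no rule fires on it in Ticket's dialect; the asked verdict holds

backward: BREAKING [(enabled, R1), (seq, R1)]; decoded: {"geo": {"primary": false, "height": 10.0, "price": 0.25, "version": 0}, "country": "omega", "nickname": null, "weight": 0.25, "attempts": -2, "owner": "omega"}


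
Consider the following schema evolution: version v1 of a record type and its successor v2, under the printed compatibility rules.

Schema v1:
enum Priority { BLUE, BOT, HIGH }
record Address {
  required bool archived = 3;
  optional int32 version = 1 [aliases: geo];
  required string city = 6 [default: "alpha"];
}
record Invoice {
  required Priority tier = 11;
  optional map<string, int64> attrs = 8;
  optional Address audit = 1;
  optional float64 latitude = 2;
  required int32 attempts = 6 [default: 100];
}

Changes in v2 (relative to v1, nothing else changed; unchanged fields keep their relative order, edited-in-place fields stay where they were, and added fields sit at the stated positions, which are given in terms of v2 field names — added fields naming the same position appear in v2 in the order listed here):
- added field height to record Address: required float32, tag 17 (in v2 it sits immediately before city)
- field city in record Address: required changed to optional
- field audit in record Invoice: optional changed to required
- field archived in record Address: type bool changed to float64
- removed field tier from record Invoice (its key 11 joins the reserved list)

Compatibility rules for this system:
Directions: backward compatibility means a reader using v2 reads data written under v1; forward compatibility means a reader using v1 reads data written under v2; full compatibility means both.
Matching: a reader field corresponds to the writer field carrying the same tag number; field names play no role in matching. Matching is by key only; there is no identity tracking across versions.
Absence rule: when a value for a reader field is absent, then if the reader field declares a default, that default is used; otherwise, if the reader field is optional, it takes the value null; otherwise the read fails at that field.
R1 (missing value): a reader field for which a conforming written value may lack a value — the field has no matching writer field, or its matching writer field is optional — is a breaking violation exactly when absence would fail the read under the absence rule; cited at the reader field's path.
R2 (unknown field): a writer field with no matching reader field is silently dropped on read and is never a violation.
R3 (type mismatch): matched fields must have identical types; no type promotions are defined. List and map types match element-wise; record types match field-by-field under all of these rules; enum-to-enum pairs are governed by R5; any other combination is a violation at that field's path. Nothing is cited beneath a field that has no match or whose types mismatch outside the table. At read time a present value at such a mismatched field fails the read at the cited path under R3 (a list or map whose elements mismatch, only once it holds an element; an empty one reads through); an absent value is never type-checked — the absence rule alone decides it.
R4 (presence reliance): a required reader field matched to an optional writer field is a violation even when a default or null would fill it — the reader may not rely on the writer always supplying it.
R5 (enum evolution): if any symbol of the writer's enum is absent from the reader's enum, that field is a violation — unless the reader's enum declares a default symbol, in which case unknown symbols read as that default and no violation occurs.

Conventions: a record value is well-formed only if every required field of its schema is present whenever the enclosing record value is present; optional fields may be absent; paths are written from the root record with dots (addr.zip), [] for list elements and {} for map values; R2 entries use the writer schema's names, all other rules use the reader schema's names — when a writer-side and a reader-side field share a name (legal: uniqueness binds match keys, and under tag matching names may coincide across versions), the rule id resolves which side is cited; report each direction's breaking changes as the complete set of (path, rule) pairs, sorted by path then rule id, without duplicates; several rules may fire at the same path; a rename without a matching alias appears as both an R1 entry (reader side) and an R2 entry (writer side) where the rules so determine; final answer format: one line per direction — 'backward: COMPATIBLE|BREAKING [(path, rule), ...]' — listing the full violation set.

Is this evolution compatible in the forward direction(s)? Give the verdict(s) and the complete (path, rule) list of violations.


each type pair in Invoice: writer, then reader
forward on Invoice — v1 reading data written by v2:
  tier has no writer counterpart
  attrs: paired with writer attrs (map<string, int64> -> map<string, int64>; writer optional)
  audit: paired with writer audit (Address -> Address; writer required)
  latitude: paired with writer latitude (float64 -> float64; writer optional)
  attempts: paired with writer attempts (int32 -> int32; writer required)
  audit.archived: paired with writer audit.archived (float64 -> bool; writer required)
  audit.version: paired with writer audit.version (int32 -> int32; writer optional)
  audit.city: paired with writer audit.city (string -> string; writer optional)
  leftover writer field: audit.height
  violation R3 at audit.archived
  violation R4 at audit.city
  violation R1 at tier
  => 3 violation(s): forward is BREAKING for Invoice
diffs on Invoice not affecting the asked answer:
  added field height to record Address: required float32, tag 17 (in v2 it sits immediately before city) -> fires only in the backward direction of Invoice, which is not asked here
  field audit in record Invoice: optional changed to required -> fires only in the backward direction of Invoice, which is not asked here

forward: BREAKING [(audit.archived, R3), (audit.city, R4), (tier, R1)]


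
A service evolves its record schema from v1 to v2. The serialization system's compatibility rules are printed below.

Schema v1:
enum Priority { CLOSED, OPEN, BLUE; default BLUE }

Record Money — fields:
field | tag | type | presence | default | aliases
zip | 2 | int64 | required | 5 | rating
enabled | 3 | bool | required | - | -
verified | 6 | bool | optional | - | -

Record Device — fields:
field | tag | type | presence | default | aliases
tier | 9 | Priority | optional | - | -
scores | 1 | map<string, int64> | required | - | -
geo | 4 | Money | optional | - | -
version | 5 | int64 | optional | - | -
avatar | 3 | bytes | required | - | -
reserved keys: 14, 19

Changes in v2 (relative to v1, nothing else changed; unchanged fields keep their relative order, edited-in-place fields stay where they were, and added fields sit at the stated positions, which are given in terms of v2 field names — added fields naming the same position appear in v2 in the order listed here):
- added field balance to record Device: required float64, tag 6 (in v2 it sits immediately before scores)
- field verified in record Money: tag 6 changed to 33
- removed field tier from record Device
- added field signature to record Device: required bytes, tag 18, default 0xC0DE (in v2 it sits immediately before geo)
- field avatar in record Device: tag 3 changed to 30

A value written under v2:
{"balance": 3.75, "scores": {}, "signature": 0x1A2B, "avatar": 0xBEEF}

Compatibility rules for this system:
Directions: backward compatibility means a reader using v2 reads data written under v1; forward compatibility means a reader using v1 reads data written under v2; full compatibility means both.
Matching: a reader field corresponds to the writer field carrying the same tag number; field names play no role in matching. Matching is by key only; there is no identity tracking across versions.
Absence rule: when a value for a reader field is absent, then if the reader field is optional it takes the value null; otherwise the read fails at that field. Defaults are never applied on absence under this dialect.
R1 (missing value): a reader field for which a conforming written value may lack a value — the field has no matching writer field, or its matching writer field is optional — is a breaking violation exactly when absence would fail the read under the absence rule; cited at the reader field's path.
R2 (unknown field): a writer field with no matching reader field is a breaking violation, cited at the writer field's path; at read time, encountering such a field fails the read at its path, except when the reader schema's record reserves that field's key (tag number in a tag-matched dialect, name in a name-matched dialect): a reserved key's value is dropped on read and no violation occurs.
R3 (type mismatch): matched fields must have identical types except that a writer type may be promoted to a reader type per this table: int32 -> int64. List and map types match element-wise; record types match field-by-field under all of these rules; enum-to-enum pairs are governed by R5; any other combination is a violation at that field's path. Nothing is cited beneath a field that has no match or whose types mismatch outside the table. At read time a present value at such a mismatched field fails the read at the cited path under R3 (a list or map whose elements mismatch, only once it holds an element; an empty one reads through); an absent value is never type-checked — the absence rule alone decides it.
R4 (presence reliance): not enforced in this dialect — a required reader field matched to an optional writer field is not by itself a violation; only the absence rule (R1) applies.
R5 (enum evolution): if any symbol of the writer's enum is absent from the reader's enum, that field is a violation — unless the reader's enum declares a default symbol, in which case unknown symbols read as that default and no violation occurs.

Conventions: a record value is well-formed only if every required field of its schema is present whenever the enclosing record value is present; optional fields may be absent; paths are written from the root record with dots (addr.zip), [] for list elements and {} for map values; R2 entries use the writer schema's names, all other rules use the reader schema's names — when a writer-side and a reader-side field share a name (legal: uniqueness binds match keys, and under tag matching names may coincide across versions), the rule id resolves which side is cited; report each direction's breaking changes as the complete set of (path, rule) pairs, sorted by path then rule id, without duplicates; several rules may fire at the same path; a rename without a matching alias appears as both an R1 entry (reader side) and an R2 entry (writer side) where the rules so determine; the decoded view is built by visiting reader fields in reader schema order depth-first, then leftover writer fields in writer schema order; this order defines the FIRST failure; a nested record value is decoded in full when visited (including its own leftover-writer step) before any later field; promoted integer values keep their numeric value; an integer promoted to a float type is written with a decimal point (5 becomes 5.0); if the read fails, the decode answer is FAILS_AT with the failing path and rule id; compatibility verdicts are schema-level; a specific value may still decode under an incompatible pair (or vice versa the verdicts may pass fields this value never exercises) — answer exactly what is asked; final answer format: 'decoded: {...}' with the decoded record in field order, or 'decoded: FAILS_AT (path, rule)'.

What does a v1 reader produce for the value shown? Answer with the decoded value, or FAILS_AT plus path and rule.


decoded: FAILS_AT (avatar, R1)

the writer's type comes first in each Device pair
decode (reader v1):
  tier := null (not supplied -> null)
  scores := {}
  geo := null (not supplied -> null)
  version := null (not supplied -> null)
  read fails at avatar under R1 (no fill)
  => FAILS_AT (avatar, R1)
the rest of the Device diff is inert for this question:
  added field balance to record Device: required float64, tag 6 (in v2 it sits immediately before scores) -> shifts the Device verdicts, not this decode
  field verified in record Money: tag 6 changed to 33 -> shifts the Device verdicts, not this decode
  removed field tier from record Device -> shifts the Device verdicts, not this decode
  added field signature to record Device: required bytes, tag 18, default 0xC0DE (in v2 it sits immediately before geo) -> shifts the Device verdicts, not this decode


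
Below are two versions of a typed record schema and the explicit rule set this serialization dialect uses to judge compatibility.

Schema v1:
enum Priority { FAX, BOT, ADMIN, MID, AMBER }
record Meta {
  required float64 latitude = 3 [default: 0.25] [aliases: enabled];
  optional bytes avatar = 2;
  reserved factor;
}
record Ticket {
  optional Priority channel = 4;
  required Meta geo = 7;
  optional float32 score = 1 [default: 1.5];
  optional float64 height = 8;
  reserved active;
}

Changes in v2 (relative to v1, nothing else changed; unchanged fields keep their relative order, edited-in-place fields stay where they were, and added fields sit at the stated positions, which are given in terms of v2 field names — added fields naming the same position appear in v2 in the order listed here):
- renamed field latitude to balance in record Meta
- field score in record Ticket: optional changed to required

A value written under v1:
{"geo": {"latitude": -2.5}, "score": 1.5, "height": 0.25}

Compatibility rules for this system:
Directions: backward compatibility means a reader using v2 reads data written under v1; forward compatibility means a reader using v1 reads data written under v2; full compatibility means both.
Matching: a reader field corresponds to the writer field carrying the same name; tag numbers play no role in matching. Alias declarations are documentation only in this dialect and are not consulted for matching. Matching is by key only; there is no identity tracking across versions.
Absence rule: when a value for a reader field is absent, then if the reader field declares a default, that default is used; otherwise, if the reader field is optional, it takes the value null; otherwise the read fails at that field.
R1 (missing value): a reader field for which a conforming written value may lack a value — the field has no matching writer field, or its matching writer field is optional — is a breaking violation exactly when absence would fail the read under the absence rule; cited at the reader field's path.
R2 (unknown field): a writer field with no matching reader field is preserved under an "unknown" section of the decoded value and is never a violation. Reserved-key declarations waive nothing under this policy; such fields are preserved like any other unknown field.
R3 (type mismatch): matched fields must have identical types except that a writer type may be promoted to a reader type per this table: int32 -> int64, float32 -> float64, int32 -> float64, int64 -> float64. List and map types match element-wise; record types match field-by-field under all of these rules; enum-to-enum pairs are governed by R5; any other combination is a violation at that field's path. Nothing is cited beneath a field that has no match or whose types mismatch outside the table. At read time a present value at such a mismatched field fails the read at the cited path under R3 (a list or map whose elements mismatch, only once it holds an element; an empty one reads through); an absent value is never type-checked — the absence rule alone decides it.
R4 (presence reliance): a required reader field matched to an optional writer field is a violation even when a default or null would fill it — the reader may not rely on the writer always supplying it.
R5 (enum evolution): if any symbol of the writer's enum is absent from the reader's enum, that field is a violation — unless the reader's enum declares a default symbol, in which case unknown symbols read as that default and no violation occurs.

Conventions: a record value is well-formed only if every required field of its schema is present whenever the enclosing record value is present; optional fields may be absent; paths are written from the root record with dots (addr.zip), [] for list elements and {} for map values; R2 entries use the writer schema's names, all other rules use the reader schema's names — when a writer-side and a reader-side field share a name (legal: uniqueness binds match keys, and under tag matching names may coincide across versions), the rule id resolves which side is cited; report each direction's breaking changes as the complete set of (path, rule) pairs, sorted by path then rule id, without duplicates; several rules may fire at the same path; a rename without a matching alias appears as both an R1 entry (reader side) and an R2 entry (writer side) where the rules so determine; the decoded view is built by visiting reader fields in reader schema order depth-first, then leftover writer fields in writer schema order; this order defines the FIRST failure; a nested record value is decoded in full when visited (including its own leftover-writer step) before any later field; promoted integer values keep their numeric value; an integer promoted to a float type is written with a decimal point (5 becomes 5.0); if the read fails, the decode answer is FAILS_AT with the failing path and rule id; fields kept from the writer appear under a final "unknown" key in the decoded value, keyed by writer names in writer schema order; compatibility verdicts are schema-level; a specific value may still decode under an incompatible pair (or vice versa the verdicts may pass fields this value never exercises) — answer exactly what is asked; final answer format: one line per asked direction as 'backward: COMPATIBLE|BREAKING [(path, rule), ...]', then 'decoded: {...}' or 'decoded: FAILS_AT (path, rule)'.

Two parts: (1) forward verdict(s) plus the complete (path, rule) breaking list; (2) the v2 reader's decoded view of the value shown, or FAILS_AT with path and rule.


in Ticket below, arrows point writer -> reader
forward analysis of Ticket with v1 as reader and v2 as writer:
  writer optional, Priority -> Priority: reader channel maps from writer channel
  writer required, Meta -> Meta: reader geo maps from writer geo
  writer required, float32 -> float32: reader score maps from writer score
  writer optional, float64 -> float64: reader height maps from writer height
  geo.latitude has no writer counterpart
  writer optional, bytes -> bytes: reader geo.avatar maps from writer geo.avatar
  leftover writer field: geo.balance
  => forward verdict for Ticket: COMPATIBLE, no violations
decoding the Ticket value with the v2 reader:
  channel := null (not supplied -> null)
  geo.balance := 0.25 (no value, default fills)
  geo.avatar := null (not supplied -> null)
  writer geo.latitude: kept under "unknown"
  score := 1.5
  height := 0.25
  => decoded: {"channel": null, "geo": {"balance": 0.25, "avatar": null, "unknown": {"latitude": -2.5}}, "score": 1.5, "height": 0.25}
remaining Ticket differences; none change what is asked:
  field score in record Ticket: optional changed to required -> fires only in the backward direction of Ticket, which is not asked here

forward: COMPATIBLE []; decoded: {"channel": null, "geo": {"balance": 0.25, "avatar": null, "unknown": {"latitude": -2.5}}, "score": 1.5, "height": 0.25}


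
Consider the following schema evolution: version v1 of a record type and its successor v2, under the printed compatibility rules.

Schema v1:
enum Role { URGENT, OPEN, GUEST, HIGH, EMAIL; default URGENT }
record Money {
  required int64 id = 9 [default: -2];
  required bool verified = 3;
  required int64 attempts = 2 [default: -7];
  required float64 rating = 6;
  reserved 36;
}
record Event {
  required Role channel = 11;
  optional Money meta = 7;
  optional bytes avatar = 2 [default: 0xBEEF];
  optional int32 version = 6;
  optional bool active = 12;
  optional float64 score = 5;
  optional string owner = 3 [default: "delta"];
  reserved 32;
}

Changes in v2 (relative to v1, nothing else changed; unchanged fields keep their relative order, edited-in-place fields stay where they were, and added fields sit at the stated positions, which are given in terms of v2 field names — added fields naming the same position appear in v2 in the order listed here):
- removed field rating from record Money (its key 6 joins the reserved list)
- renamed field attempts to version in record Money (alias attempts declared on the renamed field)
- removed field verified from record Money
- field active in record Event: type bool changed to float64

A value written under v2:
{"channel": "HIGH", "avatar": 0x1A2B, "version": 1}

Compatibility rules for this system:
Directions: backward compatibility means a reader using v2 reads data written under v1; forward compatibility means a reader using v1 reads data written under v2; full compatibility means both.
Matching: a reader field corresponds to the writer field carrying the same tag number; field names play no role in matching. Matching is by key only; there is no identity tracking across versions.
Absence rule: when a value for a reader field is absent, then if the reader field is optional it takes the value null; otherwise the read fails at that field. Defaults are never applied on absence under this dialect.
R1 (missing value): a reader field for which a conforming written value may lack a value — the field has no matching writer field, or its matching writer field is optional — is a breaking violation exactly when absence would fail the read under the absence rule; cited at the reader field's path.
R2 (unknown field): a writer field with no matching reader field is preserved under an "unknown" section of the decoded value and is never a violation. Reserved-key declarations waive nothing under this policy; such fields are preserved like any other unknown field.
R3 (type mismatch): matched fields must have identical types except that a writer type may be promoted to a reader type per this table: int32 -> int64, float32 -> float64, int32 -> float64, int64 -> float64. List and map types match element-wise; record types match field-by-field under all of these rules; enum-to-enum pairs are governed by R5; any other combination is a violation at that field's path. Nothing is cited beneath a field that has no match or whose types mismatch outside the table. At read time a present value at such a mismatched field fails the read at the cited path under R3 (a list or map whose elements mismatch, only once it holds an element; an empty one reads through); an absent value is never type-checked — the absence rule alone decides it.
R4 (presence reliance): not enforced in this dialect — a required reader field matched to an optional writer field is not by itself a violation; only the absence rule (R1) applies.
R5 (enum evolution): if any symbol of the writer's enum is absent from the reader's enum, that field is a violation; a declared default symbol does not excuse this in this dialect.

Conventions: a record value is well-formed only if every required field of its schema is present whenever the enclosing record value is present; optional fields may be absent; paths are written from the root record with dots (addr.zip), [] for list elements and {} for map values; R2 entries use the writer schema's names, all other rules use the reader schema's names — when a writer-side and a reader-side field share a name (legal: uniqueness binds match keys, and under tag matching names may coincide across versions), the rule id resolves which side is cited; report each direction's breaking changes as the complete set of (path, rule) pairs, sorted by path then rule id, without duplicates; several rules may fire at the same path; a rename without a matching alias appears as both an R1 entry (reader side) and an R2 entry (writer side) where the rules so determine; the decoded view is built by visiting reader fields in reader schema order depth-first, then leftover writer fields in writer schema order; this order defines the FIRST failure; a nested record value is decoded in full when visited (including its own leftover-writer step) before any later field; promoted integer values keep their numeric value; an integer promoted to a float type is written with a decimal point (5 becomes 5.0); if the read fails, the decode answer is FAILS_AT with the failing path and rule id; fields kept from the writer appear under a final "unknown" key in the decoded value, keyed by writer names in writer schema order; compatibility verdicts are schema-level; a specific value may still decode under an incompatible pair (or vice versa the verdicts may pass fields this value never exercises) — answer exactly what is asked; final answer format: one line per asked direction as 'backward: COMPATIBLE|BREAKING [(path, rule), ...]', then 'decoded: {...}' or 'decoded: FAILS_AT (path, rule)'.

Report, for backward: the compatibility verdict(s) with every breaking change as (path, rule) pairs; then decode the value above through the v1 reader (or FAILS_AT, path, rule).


each type pair in Event: writer, then reader
backward pass over Event, reader schema v2, writer schema v1:
  writer required, Role -> Role: reader channel maps from writer channel
  writer optional, Money -> Money: reader meta maps from writer meta
  writer optional, bytes -> bytes: reader avatar maps from writer avatar
  writer optional, int32 -> int32: reader version maps from writer version
  writer optional, bool -> float64: reader active maps from writer active
  writer optional, float64 -> float64: reader score maps from writer score
  writer optional, string -> string: reader owner maps from writer owner
  writer required, int64 -> int64: reader meta.id maps from writer meta.id
  writer required, int64 -> int64: reader meta.version maps from writer meta.attempts
  writer field meta.verified has no reader counterpart
  writer field meta.rating has no reader counterpart
  R3 fires at active
  => backward verdict for Event: BREAKING, 1 violation(s)
decode (reader v1):
  channel := "HIGH"
  meta := null (absent, optional -> null)
  avatar := 0x1A2B
  version := 1
  active := null (absent, optional -> null)
  score := null (absent, optional -> null)
  owner := null (absent, optional -> null)
  => decoded: {"channel": "HIGH", "meta": null, "avatar": 0x1A2B, "version": 1, "active": null, "score": null, "owner": null}
the other Event changes do not affect what is asked:
  removed field rating from record Money (its key 6 joins the reserved list) -> fires only in the forward direction of Event, which is not asked here
  renamed field attempts to version in record Money (alias attempts declared on the renamed field) -> triggers nothing under Event's printed rules — same verdict
  removed field verified from record Money -> fires only in the forward direction of Event, which is not asked here

backward: BREAKING [(active, R3)]; decoded: {"channel": "HIGH", "meta": null, "avatar": 0x1A2B, "version": 1, "active": null, "score": null, "owner": null}


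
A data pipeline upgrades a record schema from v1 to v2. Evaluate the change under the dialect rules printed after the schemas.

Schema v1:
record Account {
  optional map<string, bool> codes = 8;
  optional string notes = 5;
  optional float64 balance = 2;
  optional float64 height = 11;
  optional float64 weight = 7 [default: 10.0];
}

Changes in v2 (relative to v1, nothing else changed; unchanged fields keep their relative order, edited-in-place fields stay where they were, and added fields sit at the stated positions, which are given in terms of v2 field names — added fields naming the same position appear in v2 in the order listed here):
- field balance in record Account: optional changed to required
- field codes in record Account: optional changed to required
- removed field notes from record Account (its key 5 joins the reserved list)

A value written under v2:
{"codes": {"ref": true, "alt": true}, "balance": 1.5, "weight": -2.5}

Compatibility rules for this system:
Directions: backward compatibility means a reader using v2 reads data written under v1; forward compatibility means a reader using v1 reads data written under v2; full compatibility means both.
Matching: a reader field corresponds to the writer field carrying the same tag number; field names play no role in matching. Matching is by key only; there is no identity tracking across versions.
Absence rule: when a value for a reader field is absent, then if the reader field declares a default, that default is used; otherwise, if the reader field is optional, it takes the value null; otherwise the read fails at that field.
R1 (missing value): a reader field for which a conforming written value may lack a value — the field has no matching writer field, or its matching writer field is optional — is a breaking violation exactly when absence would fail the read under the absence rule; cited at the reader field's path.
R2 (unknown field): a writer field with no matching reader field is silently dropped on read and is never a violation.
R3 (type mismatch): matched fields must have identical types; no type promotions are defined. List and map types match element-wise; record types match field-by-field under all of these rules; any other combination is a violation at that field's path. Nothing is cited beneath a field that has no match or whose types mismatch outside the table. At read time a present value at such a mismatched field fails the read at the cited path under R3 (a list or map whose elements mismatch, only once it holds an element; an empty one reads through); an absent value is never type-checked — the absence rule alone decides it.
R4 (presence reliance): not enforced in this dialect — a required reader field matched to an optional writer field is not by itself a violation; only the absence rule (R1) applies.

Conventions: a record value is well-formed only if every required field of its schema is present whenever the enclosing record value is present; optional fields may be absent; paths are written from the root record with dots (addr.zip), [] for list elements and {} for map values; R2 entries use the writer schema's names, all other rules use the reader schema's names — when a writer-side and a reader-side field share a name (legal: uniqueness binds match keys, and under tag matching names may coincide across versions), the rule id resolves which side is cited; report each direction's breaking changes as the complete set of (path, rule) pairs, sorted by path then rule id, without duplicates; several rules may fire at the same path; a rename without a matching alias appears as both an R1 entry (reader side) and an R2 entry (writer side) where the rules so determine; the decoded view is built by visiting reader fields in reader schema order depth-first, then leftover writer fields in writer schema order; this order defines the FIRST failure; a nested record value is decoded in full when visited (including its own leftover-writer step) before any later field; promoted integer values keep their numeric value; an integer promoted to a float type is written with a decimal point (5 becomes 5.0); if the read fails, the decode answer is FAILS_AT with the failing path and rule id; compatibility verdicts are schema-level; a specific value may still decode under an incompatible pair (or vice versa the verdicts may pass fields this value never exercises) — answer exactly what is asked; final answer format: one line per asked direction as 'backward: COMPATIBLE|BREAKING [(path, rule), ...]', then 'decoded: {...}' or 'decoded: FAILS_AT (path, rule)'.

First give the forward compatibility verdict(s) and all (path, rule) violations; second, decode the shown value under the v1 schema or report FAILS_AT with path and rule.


forward: COMPATIBLE []; decoded: {"codes": {"ref": true, "alt": true}, "notes": null, "balance": 1.5, "height": null, "weight": -2.5}

in Account below, arrows point writer -> reader
checking forward for Account: reader v1 against writer v2:
  writer required, map<string, bool> -> map<string, bool>: reader codes maps from writer codes
  notes: no writer-side match
  writer required, float64 -> float64: reader balance maps from writer balance
  writer optional, float64 -> float64: reader height maps from writer height
  writer optional, float64 -> float64: reader weight maps from writer weight
  => no violations; forward on Account: COMPATIBLE
decode walk for Account under reader schema v1:
  codes := {"ref": true, "alt": true}
  notes := null (absent, optional -> null)
  balance := 1.5
  height := null (absent, optional -> null)
  weight := -2.5
  => decoded: {"codes": {"ref": true, "alt": true}, "notes": null, "balance": 1.5, "height": null, "weight": -2.5}
ruling out the remaining Account differences:
  field balance in record Account: optional changed to required -> its effect on Account is confined to the backward direction, not asked
  field codes in record Account: optional changed to required -> its effect on Account is confined to the backward direction, not asked
  removed field notes from record Account (its key 5 joins the reserved list) -> triggers nothing under Account's printed rules — same verdict


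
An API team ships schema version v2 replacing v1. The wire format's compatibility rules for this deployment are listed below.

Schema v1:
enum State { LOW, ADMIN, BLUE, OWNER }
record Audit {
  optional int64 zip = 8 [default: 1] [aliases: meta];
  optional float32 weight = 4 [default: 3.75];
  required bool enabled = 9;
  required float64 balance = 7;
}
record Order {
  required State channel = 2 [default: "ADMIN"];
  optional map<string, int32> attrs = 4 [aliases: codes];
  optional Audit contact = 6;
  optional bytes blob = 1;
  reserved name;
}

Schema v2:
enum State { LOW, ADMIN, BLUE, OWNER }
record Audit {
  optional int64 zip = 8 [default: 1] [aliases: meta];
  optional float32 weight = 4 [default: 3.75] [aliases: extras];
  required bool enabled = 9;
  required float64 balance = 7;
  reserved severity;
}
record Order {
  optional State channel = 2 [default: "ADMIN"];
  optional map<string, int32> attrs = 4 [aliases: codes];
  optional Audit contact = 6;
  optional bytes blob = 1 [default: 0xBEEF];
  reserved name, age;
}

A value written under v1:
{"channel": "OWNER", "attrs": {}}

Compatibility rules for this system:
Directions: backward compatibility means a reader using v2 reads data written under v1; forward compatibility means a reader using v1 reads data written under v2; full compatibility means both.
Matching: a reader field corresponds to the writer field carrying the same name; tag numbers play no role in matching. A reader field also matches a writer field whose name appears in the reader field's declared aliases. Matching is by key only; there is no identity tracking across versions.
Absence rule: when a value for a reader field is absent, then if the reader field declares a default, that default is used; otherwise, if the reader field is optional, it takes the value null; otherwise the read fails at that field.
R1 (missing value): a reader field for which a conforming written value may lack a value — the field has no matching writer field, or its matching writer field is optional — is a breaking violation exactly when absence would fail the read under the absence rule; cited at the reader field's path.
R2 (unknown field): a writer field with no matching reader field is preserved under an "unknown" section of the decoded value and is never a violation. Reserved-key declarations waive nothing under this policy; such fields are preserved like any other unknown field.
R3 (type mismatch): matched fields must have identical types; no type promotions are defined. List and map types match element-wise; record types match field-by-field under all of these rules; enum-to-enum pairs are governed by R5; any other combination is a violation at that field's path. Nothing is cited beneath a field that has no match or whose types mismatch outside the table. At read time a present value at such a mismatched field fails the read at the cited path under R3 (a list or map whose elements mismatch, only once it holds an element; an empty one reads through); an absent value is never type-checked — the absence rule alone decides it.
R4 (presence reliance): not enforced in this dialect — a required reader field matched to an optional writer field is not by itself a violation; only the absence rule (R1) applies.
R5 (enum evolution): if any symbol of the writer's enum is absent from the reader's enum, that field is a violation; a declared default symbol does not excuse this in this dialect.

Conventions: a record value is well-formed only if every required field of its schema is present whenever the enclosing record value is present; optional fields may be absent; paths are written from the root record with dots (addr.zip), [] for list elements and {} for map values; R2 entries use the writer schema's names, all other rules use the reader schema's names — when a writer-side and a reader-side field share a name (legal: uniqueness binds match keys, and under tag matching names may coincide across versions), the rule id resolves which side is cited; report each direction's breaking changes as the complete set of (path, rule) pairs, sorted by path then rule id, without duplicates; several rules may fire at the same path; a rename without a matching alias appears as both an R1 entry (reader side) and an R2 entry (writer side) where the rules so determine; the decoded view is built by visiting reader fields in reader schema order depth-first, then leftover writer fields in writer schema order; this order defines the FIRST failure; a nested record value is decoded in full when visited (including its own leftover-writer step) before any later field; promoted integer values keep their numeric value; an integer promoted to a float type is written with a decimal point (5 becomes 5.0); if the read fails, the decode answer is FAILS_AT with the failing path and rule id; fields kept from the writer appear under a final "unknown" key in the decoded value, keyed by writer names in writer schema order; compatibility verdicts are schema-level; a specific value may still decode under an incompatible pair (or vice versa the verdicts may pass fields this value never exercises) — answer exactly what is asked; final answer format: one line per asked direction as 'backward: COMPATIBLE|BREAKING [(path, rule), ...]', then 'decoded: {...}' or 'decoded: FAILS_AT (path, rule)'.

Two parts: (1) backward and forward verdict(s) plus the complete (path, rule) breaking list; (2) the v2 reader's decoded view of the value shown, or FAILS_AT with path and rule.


in Order below, arrows point writer -> reader
backward analysis of Order with v2 as reader and v1 as writer:
  State -> State, writer required: channel aligns to channel
  map<string, int32> -> map<string, int32>, writer optional: attrs aligns to attrs
  Audit -> Audit, writer optional: contact aligns to contact
  bytes -> bytes, writer optional: blob aligns to blob
  int64 -> int64, writer optional: contact.zip aligns to contact.zip
  float32 -> float32, writer optional: contact.weight aligns to contact.weight
  bool -> bool, writer required: contact.enabled aligns to contact.enabled
  float64 -> float64, writer required: contact.balance aligns to contact.balance
  => no violations; backward on Order: COMPATIBLE
forward analysis of Order with v1 as reader and v2 as writer:
  State -> State, writer optional: channel aligns to channel
  map<string, int32> -> map<string, int32>, writer optional: attrs aligns to attrs
  Audit -> Audit, writer optional: contact aligns to contact
  bytes -> bytes, writer optional: blob aligns to blob
  int64 -> int64, writer optional: contact.zip aligns to contact.zip
  float32 -> float32, writer optional: contact.weight aligns to contact.weight
  bool -> bool, writer required: contact.enabled aligns to contact.enabled
  float64 -> float64, writer required: contact.balance aligns to contact.balance
  => no violations; forward on Order: COMPATIBLE
decode (reader v2):
  channel := "OWNER"
  attrs := {}
  contact := null (not supplied -> null)
  blob := 0xBEEF (no value, default fills)
  => decoded: {"channel": "OWNER", "attrs": {}, "contact": null, "blob": 0xBEEF}

backward: COMPATIBLE []; forward: COMPATIBLE []; decoded: {"channel": "OWNER", "attrs": {}, "contact": null, "blob": 0xBEEF}
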